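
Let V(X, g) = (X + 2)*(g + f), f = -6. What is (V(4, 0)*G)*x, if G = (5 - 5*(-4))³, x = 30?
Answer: -16875000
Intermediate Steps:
V(X, g) = (-6 + g)*(2 + X) (V(X, g) = (X + 2)*(g - 6) = (2 + X)*(-6 + g) = (-6 + g)*(2 + X))
G = 15625 (G = (5 + 20)³ = 25³ = 15625)
(V(4, 0)*G)*x = ((-12 - 6*4 + 2*0 + 4*0)*15625)*30 = ((-12 - 24 + 0 + 0)*15625)*30 = -36*15625*30 = -562500*30 = -16875000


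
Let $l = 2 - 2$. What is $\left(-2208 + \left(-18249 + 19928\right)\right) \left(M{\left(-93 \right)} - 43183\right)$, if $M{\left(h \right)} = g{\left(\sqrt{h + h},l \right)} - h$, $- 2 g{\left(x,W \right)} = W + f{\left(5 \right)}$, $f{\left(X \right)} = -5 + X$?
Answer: $22794610$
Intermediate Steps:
$l = 0$ ($l = 2 - 2 = 0$)
$g{\left(x,W \right)} = - \frac{W}{2}$ ($g{\left(x,W \right)} = - \frac{W + \left(-5 + 5\right)}{2} = - \frac{W + 0}{2} = - \frac{W}{2}$)
$M{\left(h \right)} = - h$ ($M{\left(h \right)} = \left(- \frac{1}{2}\right) 0 - h = 0 - h = - h$)
$\left(-2208 + \left(-18249 + 19928\right)\right) \left(M{\left(-93 \right)} - 43183\right) = \left(-2208 + \left(-18249 + 19928\right)\right) \left(\left(-1\right) \left(-93\right) - 43183\right) = \left(-2208 + 1679\right) \left(93 - 43183\right) = \left(-529\right) \left(-43090\right) = 22794610$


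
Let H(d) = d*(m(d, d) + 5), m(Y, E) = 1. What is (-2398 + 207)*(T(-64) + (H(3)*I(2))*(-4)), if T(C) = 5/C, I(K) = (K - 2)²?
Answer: 10955/64 ≈ 171.17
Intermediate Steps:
I(K) = (-2 + K)²
H(d) = 6*d (H(d) = d*(1 + 5) = d*6 = 6*d)
(-2398 + 207)*(T(-64) + (H(3)*I(2))*(-4)) = (-2398 + 207)*(5/(-64) + ((6*3)*(-2 + 2)²)*(-4)) = -2191*(5*(-1/64) + (18*0²)*(-4)) = -2191*(-5/64 + (18*0)*(-4)) = -2191*(-5/64 + 0*(-4)) = -2191*(-5/64 + 0) = -2191*(-5/64) = 10955/64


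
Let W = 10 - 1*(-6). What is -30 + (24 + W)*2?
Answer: 50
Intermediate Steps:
W = 16 (W = 10 + 6 = 16)
-30 + (24 + W)*2 = -30 + (24 + 16)*2 = -30 + 40*2 = -30 + 80 = 50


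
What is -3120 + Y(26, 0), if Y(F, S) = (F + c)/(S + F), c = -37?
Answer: -81131/26 ≈ -3120.4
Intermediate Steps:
Y(F, S) = (-37 + F)/(F + S) (Y(F, S) = (F - 37)/(S + F) = (-37 + F)/(F + S))
-3120 + Y(26, 0) = -3120 + (-37 + 26)/(26 + 0) = -3120 - 11/26 = -81131/26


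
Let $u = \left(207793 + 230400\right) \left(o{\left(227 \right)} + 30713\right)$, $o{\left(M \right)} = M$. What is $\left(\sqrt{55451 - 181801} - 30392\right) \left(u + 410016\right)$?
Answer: $-412057818842912 + 1288019636420 i \sqrt{14} \approx -4.1206 \cdot 10^{14} + 4.8193 \cdot 10^{12} i$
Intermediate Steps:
$u = 13557691420$ ($u = \left(207793 + 230400\right) \left(227 + 30713\right) = 438193 \cdot 30940 = 13557691420$)
$\left(\sqrt{55451 - 181801} - 30392\right) \left(u + 410016\right) = \left(\sqrt{55451 - 181801} - 30392\right) \left(13557691420 + 410016\right) = \left(\sqrt{-126350} - 30392\right) 13558101436 = \left(95 i \sqrt{14} - 30392\right) 13558101436 = \left(-30392 + 95 i \sqrt{14}\right) 13558101436 = -412057818842912 + 1288019636420 i \sqrt{14}$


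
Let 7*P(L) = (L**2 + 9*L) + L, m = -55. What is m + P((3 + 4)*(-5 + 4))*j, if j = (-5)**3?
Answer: 320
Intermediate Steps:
j = -125
P(L) = L**2/7 + 10*L/7 (P(L) = ((L**2 + 9*L) + L)/7 = (L**2 + 10*L)/7 = L**2/7 + 10*L/7)
m + P((3 + 4)*(-5 + 4))*j = -55 + (((3 + 4)*(-5 + 4))*(10 + (3 + 4)*(-5 + 4))/7)*(-125) = -55 + ((7*(-1))*(10 + 7*(-1))/7)*(-125) = -55 + ((1/7)*(-7)*(10 - 7))*(-125) = -55 + ((1/7)*(-7)*3)*(-125) = -55 - 3*(-125) = -55 + 375 = 320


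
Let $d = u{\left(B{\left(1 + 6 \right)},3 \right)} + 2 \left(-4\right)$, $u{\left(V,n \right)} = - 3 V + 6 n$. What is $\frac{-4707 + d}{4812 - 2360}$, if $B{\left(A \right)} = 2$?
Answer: $- \frac{4703}{2452} \approx -1.918$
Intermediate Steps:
$d = 4$ ($d = \left(\left(-3\right) 2 + 6 \cdot 3\right) + 2 \left(-4\right) = \left(-6 + 18\right) - 8 = 12 - 8 = 4$)
$\frac{-4707 + d}{4812 - 2360} = \frac{-4707 + 4}{4812 - 2360} = - \frac{4703}{2452}$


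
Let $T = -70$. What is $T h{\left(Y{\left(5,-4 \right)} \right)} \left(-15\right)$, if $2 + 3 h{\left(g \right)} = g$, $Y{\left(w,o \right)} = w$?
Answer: $1050$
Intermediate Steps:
$h{\left(g \right)} = - \frac{2}{3} + \frac{g}{3}$
$T h{\left(Y{\left(5,-4 \right)} \right)} \left(-15\right) = - 70 \left(- \frac{2}{3} + \frac{1}{3} \cdot 5\right) \left(-15\right) = - 70 \left(- \frac{2}{3} + \frac{5}{3}\right) \left(-15\right) = \left(-70\right) 1 \left(-15\right) = \left(-70\right) \left(-15\right) = 1050$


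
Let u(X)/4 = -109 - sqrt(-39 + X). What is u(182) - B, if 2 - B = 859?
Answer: 421 - 4*sqrt(143) ≈ 373.17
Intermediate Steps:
B = -857 (B = 2 - 1*859 = 2 - 859 = -857)
u(X) = -436 - 4*sqrt(-39 + X) (u(X) = 4*(-109 - sqrt(-39 + X)) = -436 - 4*sqrt(-39 + X))
u(182) - B = (-436 - 4*sqrt(-39 + 182)) - 1*(-857) = (-436 - 4*sqrt(143)) + 857 = 421 - 4*sqrt(143)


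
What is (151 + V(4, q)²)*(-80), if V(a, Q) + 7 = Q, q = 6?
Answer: -12160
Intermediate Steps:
V(a, Q) = -7 + Q
(151 + V(4, q)²)*(-80) = (151 + (-7 + 6)²)*(-80) = (151 + (-1)²)*(-80) = (151 + 1)*(-80) = 152*(-80) = -12160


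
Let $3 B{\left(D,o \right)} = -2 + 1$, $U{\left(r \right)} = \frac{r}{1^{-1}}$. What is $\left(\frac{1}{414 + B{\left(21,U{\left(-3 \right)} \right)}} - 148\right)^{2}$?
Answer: $\frac{33732832225}{1540081} \approx 21903.0$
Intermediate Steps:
$U{\left(r \right)} = r$ ($U{\left(r \right)} = \frac{r}{1} = r 1 = r$)
$B{\left(D,o \right)} = - \frac{1}{3}$ ($B{\left(D,o \right)} = \frac{-2 + 1}{3} = \frac{1}{3} \left(-1\right) = - \frac{1}{3}$)
$\left(\frac{1}{414 + B{\left(21,U{\left(-3 \right)} \right)}} - 148\right)^{2} = \left(\frac{1}{414 - \frac{1}{3}} - 148\right)^{2} = \left(\frac{1}{\frac{1241}{3}} - 148\right)^{2} = \left(\frac{3}{1241} - 148\right)^{2} = \left(- \frac{183665}{1241}\right)^{2} = \frac{33732832225}{1540081}$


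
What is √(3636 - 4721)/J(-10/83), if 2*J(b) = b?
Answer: -83*I*√1085/5 ≈ -546.79*I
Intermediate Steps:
J(b) = b/2
√(3636 - 4721)/J(-10/83) = √(3636 - 4721)/(((-10/83)/2)) = √(-1085)/(((-10*1/83)/2)) = (I*√1085)/(((½)*(-10/83))) = (I*√1085)/(-5/83) = (I*√1085)*(-83/5) = -83*I*√1085/5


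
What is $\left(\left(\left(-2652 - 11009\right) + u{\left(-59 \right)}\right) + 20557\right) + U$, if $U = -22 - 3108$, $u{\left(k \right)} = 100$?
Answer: $3866$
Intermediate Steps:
$U = -3130$ ($U = -22 - 3108 = -3130$)
$\left(\left(\left(-2652 - 11009\right) + u{\left(-59 \right)}\right) + 20557\right) + U = \left(\left(\left(-2652 - 11009\right) + 100\right) + 20557\right) - 3130 = \left(\left(-13661 + 100\right) + 20557\right) - 3130 = \left(-13561 + 20557\right) - 3130 = 6996 - 3130 = 3866$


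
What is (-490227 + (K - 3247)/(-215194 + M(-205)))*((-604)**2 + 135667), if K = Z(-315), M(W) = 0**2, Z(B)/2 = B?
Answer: -52797906136692763/215194 ≈ -2.4535e+11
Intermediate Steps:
Z(B) = 2*B
M(W) = 0
K = -630 (K = 2*(-315) = -630)
(-490227 + (K - 3247)/(-215194 + M(-205)))*((-604)**2 + 135667) = (-490227 + (-630 - 3247)/(-215194 + 0))*((-604)**2 + 135667) = (-490227 - 3877/(-215194))*(364816 + 135667) = (-490227 - 3877*(-1/215194))*500483 = (-490227 + 3877/215194)*500483 = -105493905161/215194*500483 = -52797906136692763/215194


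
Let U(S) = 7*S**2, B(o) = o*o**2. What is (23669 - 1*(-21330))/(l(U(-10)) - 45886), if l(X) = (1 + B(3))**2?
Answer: -44999/45102 ≈ -0.99772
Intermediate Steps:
B(o) = o**3
l(X) = 784 (l(X) = (1 + 3**3)**2 = (1 + 27)**2 = 28**2 = 784)
(23669 - 1*(-21330))/(l(U(-10)) - 45886) = (23669 - 1*(-21330))/(784 - 45886) = (23669 + 21330)/(-45102) = 44999*(-1/45102) = -44999/45102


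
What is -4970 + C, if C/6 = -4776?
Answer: -33626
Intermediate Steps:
C = -28656 (C = 6*(-4776) = -28656)
-4970 + C = -4970 - 28656 = -33626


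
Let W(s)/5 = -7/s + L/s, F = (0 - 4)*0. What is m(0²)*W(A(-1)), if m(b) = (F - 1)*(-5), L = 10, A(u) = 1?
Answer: 75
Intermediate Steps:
F = 0 (F = -4*0 = 0)
W(s) = 15/s (W(s) = 5*(-7/s + 10/s) = 5*(3/s) = 15/s)
m(b) = 5 (m(b) = (0 - 1)*(-5) = -1*(-5) = 5)
m(0²)*W(A(-1)) = 5*(15/1) = 5*(15*1) = 5*15 = 75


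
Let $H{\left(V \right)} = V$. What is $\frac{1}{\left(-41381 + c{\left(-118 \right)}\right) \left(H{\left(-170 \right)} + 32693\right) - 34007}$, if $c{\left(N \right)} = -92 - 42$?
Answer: $- \frac{1}{1350226352} \approx -7.4062 \cdot 10^{-10}$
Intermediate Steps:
$c{\left(N \right)} = -134$
$\frac{1}{\left(-41381 + c{\left(-118 \right)}\right) \left(H{\left(-170 \right)} + 32693\right) - 34007} = \frac{1}{\left(-41381 - 134\right) \left(-170 + 32693\right) - 34007} = \frac{1}{\left(-41515\right) 32523 - 34007} = \frac{1}{-1350192345 - 34007} = \frac{1}{-1350226352} = - \frac{1}{1350226352}$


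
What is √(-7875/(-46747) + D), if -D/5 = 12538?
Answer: I*√136994961011585/46747 ≈ 250.38*I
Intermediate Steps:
D = -62690 (D = -5*12538 = -62690)
√(-7875/(-46747) + D) = √(-7875/(-46747) - 62690) = √(-7875*(-1/46747) - 62690) = √(7875/46747 - 62690) = √(-2930561555/46747) = I*√136994961011585/46747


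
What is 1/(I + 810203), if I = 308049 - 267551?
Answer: 1/850701 ≈ 1.1755e-6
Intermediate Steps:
I = 40498
1/(I + 810203) = 1/(40498 + 810203) = 1/850701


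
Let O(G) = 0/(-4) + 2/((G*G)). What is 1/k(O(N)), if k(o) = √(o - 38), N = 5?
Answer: -5*I*√237/474 ≈ -0.16239*I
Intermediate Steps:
O(G) = 2/G² (O(G) = 0*(-¼) + 2/(G²) = 0 + 2/G² = 2/G²)
k(o) = √(-38 + o)
1/k(O(N)) = 1/(√(-38 + 2/5²)) = 1/(√(-38 + 2*(1/25))) = 1/(√(-38 + 2/25)) = 1/(√(-948/25)) = 1/(2*I*√237/5) = -5*I*√237/474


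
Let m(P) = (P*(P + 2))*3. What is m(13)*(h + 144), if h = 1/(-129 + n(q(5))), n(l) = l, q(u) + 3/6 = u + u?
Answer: 20132190/239 ≈ 84235.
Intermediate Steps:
q(u) = -1/2 + 2*u (q(u) = -1/2 + (u + u) = -1/2 + 2*u)
m(P) = 3*P*(2 + P) (m(P) = (P*(2 + P))*3 = 3*P*(2 + P))
h = -2/239 (h = 1/(-129 + (-1/2 + 2*5)) = 1/(-129 + (-1/2 + 10)) = 1/(-129 + 19/2) = 1/(-239/2) = -2/239 ≈ -0.0083682)
m(13)*(h + 144) = (3*13*(2 + 13))*(-2/239 + 144) = (3*13*15)*(34414/239) = 585*(34414/239) = 20132190/239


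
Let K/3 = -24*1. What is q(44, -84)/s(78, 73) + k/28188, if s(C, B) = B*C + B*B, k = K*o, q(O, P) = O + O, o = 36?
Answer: -80528/959001 ≈ -0.083971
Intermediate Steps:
q(O, P) = 2*O
K = -72 (K = 3*(-24*1) = 3*(-24) = -72)
k = -2592 (k = -72*36 = -2592)
s(C, B) = B² + B*C (s(C, B) = B*C + B² = B² + B*C)
q(44, -84)/s(78, 73) + k/28188 = (2*44)/((73*(73 + 78))) - 2592/28188 = 88/((73*151)) - 2592*1/28188 = 88/11023 - 8/87 = -80528/959001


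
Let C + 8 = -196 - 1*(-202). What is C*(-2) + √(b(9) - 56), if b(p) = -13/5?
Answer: 4 + I*√1465/5 ≈ 4.0 + 7.6551*I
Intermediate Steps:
b(p) = -13/5 (b(p) = -13*⅕ = -13/5)
C = -2 (C = -8 + (-196 - 1*(-202)) = -8 + (-196 + 202) = -8 + 6 = -2)
C*(-2) + √(b(9) - 56) = -2*(-2) + √(-13/5 - 56) = 4 + √(-293/5) = 4 + I*√1465/5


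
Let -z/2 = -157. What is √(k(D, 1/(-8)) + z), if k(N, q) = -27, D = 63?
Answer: √287 ≈ 16.941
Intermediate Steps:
z = 314 (z = -2*(-157) = 314)
√(k(D, 1/(-8)) + z) = √(-27 + 314) = √287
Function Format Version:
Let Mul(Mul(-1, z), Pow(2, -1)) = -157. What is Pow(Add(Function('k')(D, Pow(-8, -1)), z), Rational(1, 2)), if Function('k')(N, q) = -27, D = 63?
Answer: Pow(287, Rational(1, 2)) ≈ 16.941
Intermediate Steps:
z = 314 (z = Mul(-2, -157) = 314)
Pow(Add(Function('k')(D, Pow(-8, -1)), z), Rational(1, 2)) = Pow(Add(-27, 314), Rational(1, 2)) = Pow(287, Rational(1, 2))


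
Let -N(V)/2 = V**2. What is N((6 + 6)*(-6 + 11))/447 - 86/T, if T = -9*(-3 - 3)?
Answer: -71207/4023 ≈ -17.700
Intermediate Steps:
T = 54 (T = -9*(-6) = 54)
N(V) = -2*V**2
N((6 + 6)*(-6 + 11))/447 - 86/T = -2*(-6 + 11)**2*(6 + 6)**2/447 - 86/54 = -2*(12*5)**2*(1/447) - 86*1/54 = -2*60**2*(1/447) - 43/27 = -2*3600*(1/447) - 43/27 = -7200*1/447 - 43/27 = -2400/149 - 43/27 = -71207/4023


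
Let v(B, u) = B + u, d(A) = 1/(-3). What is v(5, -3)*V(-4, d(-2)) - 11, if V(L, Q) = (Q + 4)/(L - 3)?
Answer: -253/21 ≈ -12.048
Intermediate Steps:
d(A) = -⅓
V(L, Q) = (4 + Q)/(-3 + L)
v(5, -3)*V(-4, d(-2)) - 11 = (5 - 3)*((4 - ⅓)/(-3 - 4)) - 11 = 2*((11/3)/(-7)) - 11 = 2*(-⅐*11/3) - 11 = 2*(-11/21) - 11 = -22/21 - 11 = -253/21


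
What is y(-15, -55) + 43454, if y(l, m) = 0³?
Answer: 43454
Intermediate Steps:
y(l, m) = 0
y(-15, -55) + 43454 = 0 + 43454 = 43454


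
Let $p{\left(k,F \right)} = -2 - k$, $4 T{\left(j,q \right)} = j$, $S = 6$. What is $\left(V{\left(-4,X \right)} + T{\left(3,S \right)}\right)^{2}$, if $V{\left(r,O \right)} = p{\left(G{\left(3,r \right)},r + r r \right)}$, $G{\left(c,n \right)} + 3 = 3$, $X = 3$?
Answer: $\frac{25}{16} \approx 1.5625$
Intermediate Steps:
$T{\left(j,q \right)} = \frac{j}{4}$
$G{\left(c,n \right)} = 0$ ($G{\left(c,n \right)} = -3 + 3 = 0$)
$V{\left(r,O \right)} = -2$ ($V{\left(r,O \right)} = -2 - 0 = -2 + 0 = -2$)
$\left(V{\left(-4,X \right)} + T{\left(3,S \right)}\right)^{2} = \left(-2 + \frac{1}{4} \cdot 3\right)^{2} = \left(-2 + \frac{3}{4}\right)^{2} = \left(- \frac{5}{4}\right)^{2} = \frac{25}{16}$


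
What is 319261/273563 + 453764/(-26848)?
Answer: -28890380451/1836154856 ≈ -15.734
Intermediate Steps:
319261/273563 + 453764/(-26848) = 319261*(1/273563) + 453764*(-1/26848) = 319261/273563 - 113441/6712 = -28890380451/1836154856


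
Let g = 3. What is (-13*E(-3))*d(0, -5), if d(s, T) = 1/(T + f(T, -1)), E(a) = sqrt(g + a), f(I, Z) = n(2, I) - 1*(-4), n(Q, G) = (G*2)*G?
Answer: 0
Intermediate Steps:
n(Q, G) = 2*G**2 (n(Q, G) = (2*G)*G = 2*G**2)
f(I, Z) = 4 + 2*I**2 (f(I, Z) = 2*I**2 - 1*(-4) = 2*I**2 + 4 = 4 + 2*I**2)
E(a) = sqrt(3 + a)
d(s, T) = 1/(4 + T + 2*T**2) (d(s, T) = 1/(T + (4 + 2*T**2)) = 1/(4 + T + 2*T**2))
(-13*E(-3))*d(0, -5) = (-13*sqrt(3 - 3))/(4 - 5 + 2*(-5)**2) = (-13*sqrt(0))/(4 - 5 + 2*25) = (-13*0)/(4 - 5 + 50) = 0/49 = 0*(1/49) = 0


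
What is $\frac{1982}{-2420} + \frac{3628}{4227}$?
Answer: $\frac{200923}{5114670} \approx 0.039284$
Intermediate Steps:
$\frac{1982}{-2420} + \frac{3628}{4227} = 1982 \left(- \frac{1}{2420}\right) + 3628 \cdot \frac{1}{4227} = - \frac{991}{1210} + \frac{3628}{4227} = \frac{200923}{5114670}$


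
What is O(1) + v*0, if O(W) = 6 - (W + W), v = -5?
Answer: 4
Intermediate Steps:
O(W) = 6 - 2*W
O(1) + v*0 = (6 - 2*1) - 5*0 = (6 - 2) + 0 = 4 + 0 = 4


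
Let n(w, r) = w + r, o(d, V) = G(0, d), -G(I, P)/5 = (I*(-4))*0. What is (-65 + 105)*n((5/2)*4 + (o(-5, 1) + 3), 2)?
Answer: 600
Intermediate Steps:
G(I, P) = 0 (G(I, P) = -5*I*(-4)*0 = -5*(-4*I)*0 = -5*0 = 0)
o(d, V) = 0
n(w, r) = r + w
(-65 + 105)*n((5/2)*4 + (o(-5, 1) + 3), 2) = (-65 + 105)*(2 + ((5/2)*4 + (0 + 3))) = 40*(2 + ((5*(½))*4 + 3)) = 40*(2 + ((5/2)*4 + 3)) = 40*(2 + (10 + 3)) = 40*(2 + 13) = 40*15 = 600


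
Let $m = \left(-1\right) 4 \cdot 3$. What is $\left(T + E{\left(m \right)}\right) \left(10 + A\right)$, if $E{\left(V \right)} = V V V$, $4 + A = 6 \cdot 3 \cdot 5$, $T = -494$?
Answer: $-213312$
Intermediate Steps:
$m = -12$ ($m = \left(-4\right) 3 = -12$)
$A = 86$ ($A = -4 + 6 \cdot 3 \cdot 5 = -4 + 18 \cdot 5 = -4 + 90 = 86$)
$E{\left(V \right)} = V^{3}$ ($E{\left(V \right)} = V^{2} V = V^{3}$)
$\left(T + E{\left(m \right)}\right) \left(10 + A\right) = \left(-494 + \left(-12\right)^{3}\right) \left(10 + 86\right) = \left(-494 - 1728\right) 96 = \left(-2222\right) 96 = -213312$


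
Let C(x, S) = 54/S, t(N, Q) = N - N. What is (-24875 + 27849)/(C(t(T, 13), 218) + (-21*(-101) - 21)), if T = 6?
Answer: 324166/228927 ≈ 1.4160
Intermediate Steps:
t(N, Q) = 0
(-24875 + 27849)/(C(t(T, 13), 218) + (-21*(-101) - 21)) = (-24875 + 27849)/(54/218 + (-21*(-101) - 21)) = 2974/(54*(1/218) + (2121 - 21)) = 2974/(27/109 + 2100) = 2974/(228927/109) = 2974*(109/228927) = 324166/228927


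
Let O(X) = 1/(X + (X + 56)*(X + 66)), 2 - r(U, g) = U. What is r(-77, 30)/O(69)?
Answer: 1338576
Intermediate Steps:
r(U, g) = 2 - U
O(X) = 1/(X + (56 + X)*(66 + X))
r(-77, 30)/O(69) = (2 - 1*(-77))/(1/(3696 + 69² + 123*69)) = (2 + 77)/(1/(3696 + 4761 + 8487)) = 79/(1/16944) = 79*16944 = 1338576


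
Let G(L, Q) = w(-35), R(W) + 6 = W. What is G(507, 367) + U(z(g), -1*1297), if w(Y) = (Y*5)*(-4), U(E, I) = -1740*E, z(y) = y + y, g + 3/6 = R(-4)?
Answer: 37240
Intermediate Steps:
R(W) = -6 + W
g = -21/2 (g = -1/2 + (-6 - 4) = -1/2 - 10 = -21/2 ≈ -10.500)
z(y) = 2*y
w(Y) = -20*Y (w(Y) = (5*Y)*(-4) = -20*Y)
G(L, Q) = 700 (G(L, Q) = -20*(-35) = 700)
G(507, 367) + U(z(g), -1*1297) = 700 - 3480*(-21)/2 = 700 - 1740*(-21) = 700 + 36540 = 37240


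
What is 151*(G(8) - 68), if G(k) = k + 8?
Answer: -7852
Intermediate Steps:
G(k) = 8 + k
151*(G(8) - 68) = 151*((8 + 8) - 68) = 151*(16 - 68) = 151*(-52) = -7852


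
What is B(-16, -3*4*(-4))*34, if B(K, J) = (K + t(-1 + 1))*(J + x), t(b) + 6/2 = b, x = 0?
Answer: -31008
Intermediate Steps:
t(b) = -3 + b
B(K, J) = J*(-3 + K) (B(K, J) = (K + (-3 + (-1 + 1)))*(J + 0) = (K + (-3 + 0))*J = (K - 3)*J = (-3 + K)*J = J*(-3 + K))
B(-16, -3*4*(-4))*34 = ((-3*4*(-4))*(-3 - 16))*34 = (-12*(-4)*(-19))*34 = (48*(-19))*34 = -912*34 = -31008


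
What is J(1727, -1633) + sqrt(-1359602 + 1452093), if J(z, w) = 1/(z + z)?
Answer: 1/3454 + sqrt(92491) ≈ 304.12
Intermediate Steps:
J(z, w) = 1/(2*z)
J(1727, -1633) + sqrt(-1359602 + 1452093) = (1/2)/1727 + sqrt(-1359602 + 1452093) = (1/2)*(1/1727) + sqrt(92491) = 1/3454 + sqrt(92491)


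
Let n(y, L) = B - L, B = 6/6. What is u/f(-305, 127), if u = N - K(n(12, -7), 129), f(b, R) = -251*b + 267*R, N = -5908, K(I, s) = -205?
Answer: -5703/110464 ≈ -0.051628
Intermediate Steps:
B = 1 (B = 6*(⅙) = 1)
n(y, L) = 1 - L
u = -5703 (u = -5908 - 1*(-205) = -5908 + 205 = -5703)
u/f(-305, 127) = -5703/(-251*(-305) + 267*127) = -5703/(76555 + 33909) = -5703/110464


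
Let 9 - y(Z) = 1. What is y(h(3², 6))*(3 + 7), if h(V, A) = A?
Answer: 80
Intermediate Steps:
y(Z) = 8 (y(Z) = 9 - 1*1 = 9 - 1 = 8)
y(h(3², 6))*(3 + 7) = 8*(3 + 7) = 8*10 = 80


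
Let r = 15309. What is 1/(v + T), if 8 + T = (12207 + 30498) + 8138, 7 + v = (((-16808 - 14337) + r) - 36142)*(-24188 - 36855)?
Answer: 1/3172943882 ≈ 3.1516e-10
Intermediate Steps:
v = 3172893047 (v = -7 + (((-16808 - 14337) + 15309) - 36142)*(-24188 - 36855) = -7 + ((-31145 + 15309) - 36142)*(-61043) = -7 + (-15836 - 36142)*(-61043) = -7 - 51978*(-61043) = -7 + 3172893054 = 3172893047)
T = 50835 (T = -8 + ((12207 + 30498) + 8138) = -8 + (42705 + 8138) = -8 + 50843 = 50835)
1/(v + T) = 1/(3172893047 + 50835) = 1/3172943882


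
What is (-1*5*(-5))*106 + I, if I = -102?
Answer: 2548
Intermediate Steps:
(-1*5*(-5))*106 + I = (-1*5*(-5))*106 - 102 = -5*(-5)*106 - 102 = 25*106 - 102 = 2650 - 102 = 2548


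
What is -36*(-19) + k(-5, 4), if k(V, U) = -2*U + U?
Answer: 680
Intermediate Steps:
k(V, U) = -U
-36*(-19) + k(-5, 4) = -36*(-19) - 1*4 = 684 - 4 = 680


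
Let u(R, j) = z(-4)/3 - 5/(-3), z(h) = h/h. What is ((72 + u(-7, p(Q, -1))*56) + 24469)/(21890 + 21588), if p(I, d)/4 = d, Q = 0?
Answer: 24653/43478 ≈ 0.56702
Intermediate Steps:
p(I, d) = 4*d
z(h) = 1
u(R, j) = 2 (u(R, j) = 1/3 - 5/(-3) = 1*(1/3) - 5*(-1/3) = 1/3 + 5/3 = 2)
((72 + u(-7, p(Q, -1))*56) + 24469)/(21890 + 21588) = ((72 + 2*56) + 24469)/(21890 + 21588) = ((72 + 112) + 24469)/43478 = (184 + 24469)*(1/43478) = 24653*(1/43478) = 24653/43478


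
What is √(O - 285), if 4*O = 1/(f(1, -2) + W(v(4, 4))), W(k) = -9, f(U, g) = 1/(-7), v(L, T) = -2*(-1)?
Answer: I*√72967/16 ≈ 16.883*I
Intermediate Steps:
v(L, T) = 2
f(U, g) = -⅐
O = -7/256 (O = 1/(4*(-⅐ - 9)) = 1/(4*(-64/7)) = (¼)*(-7/64) = -7/256 ≈ -0.027344)
√(O - 285) = √(-7/256 - 285) = √(-72967/256) = I*√72967/16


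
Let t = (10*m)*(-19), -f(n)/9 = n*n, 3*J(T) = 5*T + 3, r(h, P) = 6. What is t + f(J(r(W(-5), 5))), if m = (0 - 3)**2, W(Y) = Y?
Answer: -2799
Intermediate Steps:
m = 9 (m = (-3)**2 = 9)
J(T) = 1 + 5*T/3 (J(T) = (5*T + 3)/3 = (3 + 5*T)/3 = 1 + 5*T/3)
f(n) = -9*n**2 (f(n) = -9*n*n = -9*n**2)
t = -1710 (t = (10*9)*(-19) = 90*(-19) = -1710)
t + f(J(r(W(-5), 5))) = -1710 - 9*(1 + (5/3)*6)**2 = -1710 - 9*(1 + 10)**2 = -1710 - 9*11**2 = -1710 - 9*121 = -1710 - 1089 = -2799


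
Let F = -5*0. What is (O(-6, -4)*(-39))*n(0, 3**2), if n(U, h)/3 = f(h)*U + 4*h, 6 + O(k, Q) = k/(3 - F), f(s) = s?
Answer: 33696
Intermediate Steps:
F = 0
O(k, Q) = -6 + k/3 (O(k, Q) = -6 + k/(3 - 1*0) = -6 + k/(3 + 0) = -6 + k/3)
n(U, h) = 12*h + 3*U*h (n(U, h) = 3*(h*U + 4*h) = 3*(U*h + 4*h) = 3*(4*h + U*h) = 12*h + 3*U*h)
(O(-6, -4)*(-39))*n(0, 3**2) = ((-6 + (1/3)*(-6))*(-39))*(3*3**2*(4 + 0)) = ((-6 - 2)*(-39))*(3*9*4) = -8*(-39)*108 = 312*108 = 33696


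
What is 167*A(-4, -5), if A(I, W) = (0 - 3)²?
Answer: 1503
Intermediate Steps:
A(I, W) = 9 (A(I, W) = (-3)² = 9)
167*A(-4, -5) = 167*9 = 1503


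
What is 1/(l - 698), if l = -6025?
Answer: -1/6723 ≈ -0.00014874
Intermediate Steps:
1/(l - 698) = 1/(-6025 - 698) = 1/(-6723) = -1/6723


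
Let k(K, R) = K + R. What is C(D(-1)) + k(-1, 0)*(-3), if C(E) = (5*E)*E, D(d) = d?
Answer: 8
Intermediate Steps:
C(E) = 5*E²
C(D(-1)) + k(-1, 0)*(-3) = 5*(-1)² + (-1 + 0)*(-3) = 5*1 - 1*(-3) = 5 + 3 = 8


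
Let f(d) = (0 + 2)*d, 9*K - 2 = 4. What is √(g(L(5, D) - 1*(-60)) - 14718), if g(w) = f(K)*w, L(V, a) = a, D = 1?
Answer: I*√131730/3 ≈ 120.98*I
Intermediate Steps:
K = ⅔ (K = 2/9 + (⅑)*4 = 2/9 + 4/9 = ⅔ ≈ 0.66667)
f(d) = 2*d
g(w) = 4*w/3 (g(w) = (2*(⅔))*w = 4*w/3)
√(g(L(5, D) - 1*(-60)) - 14718) = √(4*(1 - 1*(-60))/3 - 14718) = √(4*(1 + 60)/3 - 14718) = √((4/3)*61 - 14718) = √(244/3 - 14718) = √(-43910/3) = I*√131730/3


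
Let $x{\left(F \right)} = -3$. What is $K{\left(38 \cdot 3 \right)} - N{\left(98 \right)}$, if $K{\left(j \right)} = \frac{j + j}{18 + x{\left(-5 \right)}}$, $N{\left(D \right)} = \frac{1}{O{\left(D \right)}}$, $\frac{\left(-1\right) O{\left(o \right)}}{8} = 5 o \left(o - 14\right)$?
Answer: $\frac{5005057}{329280} \approx 15.2$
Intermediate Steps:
$O{\left(o \right)} = - 40 o \left(-14 + o\right)$ ($O{\left(o \right)} = - 8 \cdot 5 o \left(o - 14\right) = - 8 \cdot 5 o \left(-14 + o\right) = - 40 o \left(-14 + o\right)$)
$N{\left(D \right)} = \frac{1}{40 D \left(14 - D\right)}$
$K{\left(j \right)} = \frac{2 j}{15}$ ($K{\left(j \right)} = \frac{j + j}{18 - 3} = \frac{2 j}{15}$)
$K{\left(38 \cdot 3 \right)} - N{\left(98 \right)} = \frac{2 \cdot 38 \cdot 3}{15} - - \frac{1}{40 \cdot 98 \left(-14 + 98\right)} = \frac{2}{15} \cdot 114 - \left(- \frac{1}{40}\right) \frac{1}{98} \cdot \frac{1}{84} = \frac{76}{5} - \left(- \frac{1}{40}\right) \frac{1}{98} \cdot \frac{1}{84} = \frac{76}{5} - - \frac{1}{329280} = \frac{76}{5} + \frac{1}{329280} = \frac{5005057}{329280}$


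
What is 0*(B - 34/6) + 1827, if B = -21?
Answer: 1827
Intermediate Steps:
0*(B - 34/6) + 1827 = 0*(-21 - 34/6) + 1827 = 0*(-21 - 34*⅙) + 1827 = 0*(-21 - 17/3) + 1827 = 0*(-80/3) + 1827 = 0 + 1827 = 1827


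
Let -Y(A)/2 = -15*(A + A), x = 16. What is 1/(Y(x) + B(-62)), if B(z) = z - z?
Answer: 1/960 ≈ 0.0010417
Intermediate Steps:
B(z) = 0
Y(A) = 60*A (Y(A) = -(-30)*(A + A) = -(-30)*2*A = -(-60)*A = 60*A)
1/(Y(x) + B(-62)) = 1/(60*16 + 0) = 1/(960 + 0) = 1/960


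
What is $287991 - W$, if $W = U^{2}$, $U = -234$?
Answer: $233235$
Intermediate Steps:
$W = 54756$ ($W = \left(-234\right)^{2} = 54756$)
$287991 - W = 287991 - 54756 = 233235$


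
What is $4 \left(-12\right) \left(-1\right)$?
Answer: $48$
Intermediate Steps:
$4 \left(-12\right) \left(-1\right) = \left(-48\right) \left(-1\right) = 48$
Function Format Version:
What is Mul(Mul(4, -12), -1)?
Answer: 48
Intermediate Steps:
Mul(Mul(4, -12), -1) = Mul(-48, -1) = 48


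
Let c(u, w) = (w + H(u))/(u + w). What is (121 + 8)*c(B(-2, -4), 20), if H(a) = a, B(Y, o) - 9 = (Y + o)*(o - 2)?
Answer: 129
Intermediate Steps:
B(Y, o) = 9 + (-2 + o)*(Y + o) (B(Y, o) = 9 + (Y + o)*(o - 2) = 9 + (Y + o)*(-2 + o) = 9 + (-2 + o)*(Y + o))
c(u, w) = 1 (c(u, w) = (w + u)/(u + w) = (u + w)/(u + w) = 1)
(121 + 8)*c(B(-2, -4), 20) = (121 + 8)*1 = 129*1 = 129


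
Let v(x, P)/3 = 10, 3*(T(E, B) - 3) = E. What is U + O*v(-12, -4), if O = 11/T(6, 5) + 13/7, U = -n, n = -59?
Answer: 1265/7 ≈ 180.71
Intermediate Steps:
T(E, B) = 3 + E/3
v(x, P) = 30 (v(x, P) = 3*10 = 30)
U = 59 (U = -1*(-59) = 59)
O = 142/35 (O = 11/(3 + (1/3)*6) + 13/7 = 11/(3 + 2) + 13*(1/7) = 11/5 + 13/7 = 142/35 ≈ 4.0571)
U + O*v(-12, -4) = 59 + (142/35)*30 = 59 + 852/7 = 1265/7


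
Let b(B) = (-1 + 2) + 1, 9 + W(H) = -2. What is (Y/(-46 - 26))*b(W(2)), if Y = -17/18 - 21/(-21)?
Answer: -1/648 ≈ -0.0015432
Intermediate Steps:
W(H) = -11 (W(H) = -9 - 2 = -11)
b(B) = 2 (b(B) = 1 + 1 = 2)
Y = 1/18 (Y = -17*1/18 - 21*(-1/21) = -17/18 + 1 = 1/18 ≈ 0.055556)
(Y/(-46 - 26))*b(W(2)) = ((1/18)/(-46 - 26))*2 = ((1/18)/(-72))*2 = -1/72*1/18*2 = -1/1296*2 = -1/648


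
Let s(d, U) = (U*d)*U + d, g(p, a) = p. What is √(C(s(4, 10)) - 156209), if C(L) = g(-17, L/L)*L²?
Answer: I*√2930881 ≈ 1712.0*I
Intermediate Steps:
s(d, U) = d + d*U² (s(d, U) = d*U² + d = d + d*U²)
C(L) = -17*L²
√(C(s(4, 10)) - 156209) = √(-17*16*(1 + 10²)² - 156209) = √(-17*16*(1 + 100)² - 156209) = √(-17*(4*101)² - 156209) = √(-17*404² - 156209) = √(-17*163216 - 156209) = √(-2774672 - 156209) = √(-2930881) = I*√2930881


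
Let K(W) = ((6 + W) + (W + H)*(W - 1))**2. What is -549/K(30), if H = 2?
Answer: -549/929296 ≈ -0.00059077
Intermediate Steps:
K(W) = (6 + W + (-1 + W)*(2 + W))**2 (K(W) = ((6 + W) + (W + 2)*(W - 1))**2 = ((6 + W) + (2 + W)*(-1 + W))**2 = ((6 + W) + (-1 + W)*(2 + W))**2 = (6 + W + (-1 + W)*(2 + W))**2)
-549/K(30) = -549/(4 + 30**2 + 2*30)**2 = -549/(4 + 900 + 60)**2 = -549/(964**2) = -549/929296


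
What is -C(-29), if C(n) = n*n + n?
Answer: -812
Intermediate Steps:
C(n) = n + n² (C(n) = n² + n = n + n²)
-C(-29) = -(-29)*(1 - 29) = -(-29)*(-28) = -1*812 = -812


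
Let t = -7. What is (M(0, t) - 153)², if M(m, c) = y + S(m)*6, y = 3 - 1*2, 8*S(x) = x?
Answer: 23104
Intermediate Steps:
S(x) = x/8
y = 1 (y = 3 - 2 = 1)
M(m, c) = 1 + 3*m/4 (M(m, c) = 1 + (m/8)*6 = 1 + 3*m/4)
(M(0, t) - 153)² = ((1 + (¾)*0) - 153)² = ((1 + 0) - 153)² = (1 - 153)² = (-152)² = 23104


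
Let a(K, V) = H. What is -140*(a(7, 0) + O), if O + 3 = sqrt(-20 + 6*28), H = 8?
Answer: -700 - 280*sqrt(37) ≈ -2403.2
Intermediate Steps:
a(K, V) = 8
O = -3 + 2*sqrt(37) (O = -3 + sqrt(-20 + 6*28) = -3 + sqrt(-20 + 168) = -3 + sqrt(148) = -3 + 2*sqrt(37) ≈ 9.1655)
-140*(a(7, 0) + O) = -140*(8 + (-3 + 2*sqrt(37))) = -140*(5 + 2*sqrt(37)) = -700 - 280*sqrt(37)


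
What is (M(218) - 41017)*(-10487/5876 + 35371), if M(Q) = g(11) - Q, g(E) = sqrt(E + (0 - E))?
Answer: -8569849803615/5876 ≈ -1.4585e+9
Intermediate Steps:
g(E) = 0 (g(E) = sqrt(E - E) = sqrt(0) = 0)
M(Q) = -Q (M(Q) = 0 - Q = -Q)
(M(218) - 41017)*(-10487/5876 + 35371) = (-1*218 - 41017)*(-10487/5876 + 35371) = (-218 - 41017)*(-10487*1/5876 + 35371) = -41235*(-10487/5876 + 35371) = -41235*207829509/5876 = -8569849803615/5876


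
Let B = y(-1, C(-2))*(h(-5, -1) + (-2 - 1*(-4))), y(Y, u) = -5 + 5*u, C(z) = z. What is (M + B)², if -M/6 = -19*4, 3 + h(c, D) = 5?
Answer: 156816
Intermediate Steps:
h(c, D) = 2 (h(c, D) = -3 + 5 = 2)
M = 456 (M = -(-114)*4 = -6*(-76) = 456)
B = -60 (B = (-5 + 5*(-2))*(2 + (-2 - 1*(-4))) = (-5 - 10)*(2 + (-2 + 4)) = -15*(2 + 2) = -15*4 = -60)
(M + B)² = (456 - 60)² = 396² = 156816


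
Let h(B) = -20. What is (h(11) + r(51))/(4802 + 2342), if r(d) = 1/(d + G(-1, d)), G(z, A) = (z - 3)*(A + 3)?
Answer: -3301/1178760 ≈ -0.0028004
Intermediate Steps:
G(z, A) = (-3 + z)*(3 + A)
r(d) = 1/(-12 - 3*d) (r(d) = 1/(d + (-9 - 3*d + 3*(-1) + d*(-1))) = 1/(d + (-9 - 3*d - 3 - d)) = 1/(d + (-12 - 4*d)) = 1/(-12 - 3*d))
(h(11) + r(51))/(4802 + 2342) = (-20 - 1/(12 + 3*51))/(4802 + 2342) = (-20 - 1/(12 + 153))/7144 = (-20 - 1/165)*(1/7144) = -3301/165*1/7144 = -3301/1178760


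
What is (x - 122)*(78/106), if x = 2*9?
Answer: -4056/53 ≈ -76.528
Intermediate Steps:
x = 18
(x - 122)*(78/106) = (18 - 122)*(78/106) = -8112/106 = -104*39/53 = -4056/53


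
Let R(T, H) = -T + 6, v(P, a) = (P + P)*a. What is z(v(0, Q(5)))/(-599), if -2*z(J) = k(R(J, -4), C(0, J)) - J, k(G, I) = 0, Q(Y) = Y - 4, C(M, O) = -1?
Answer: 0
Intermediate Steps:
Q(Y) = -4 + Y
v(P, a) = 2*P*a (v(P, a) = (2*P)*a = 2*P*a)
R(T, H) = 6 - T
z(J) = J/2 (z(J) = -(0 - J)/2 = -(-1)*J/2 = J/2)
z(v(0, Q(5)))/(-599) = ((2*0*(-4 + 5))/2)/(-599) = ((2*0*1)/2)*(-1/599) = ((½)*0)*(-1/599) = 0*(-1/599) = 0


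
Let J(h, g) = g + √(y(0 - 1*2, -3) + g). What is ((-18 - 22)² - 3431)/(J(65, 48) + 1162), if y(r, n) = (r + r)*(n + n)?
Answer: -1107755/732014 + 5493*√2/732014 ≈ -1.5027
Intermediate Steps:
y(r, n) = 4*n*r (y(r, n) = (2*r)*(2*n) = 4*n*r)
J(h, g) = g + √(24 + g) (J(h, g) = g + √(4*(-3)*(0 - 1*2) + g) = g + √(4*(-3)*(0 - 2) + g) = g + √(4*(-3)*(-2) + g) = g + √(24 + g))
((-18 - 22)² - 3431)/(J(65, 48) + 1162) = ((-18 - 22)² - 3431)/((48 + √(24 + 48)) + 1162) = ((-40)² - 3431)/((48 + √72) + 1162) = (1600 - 3431)/((48 + 6*√2) + 1162) = -1831/(1210 + 6*√2)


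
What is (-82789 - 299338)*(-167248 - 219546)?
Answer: 147804430838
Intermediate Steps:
(-82789 - 299338)*(-167248 - 219546) = -382127*(-386794) = 147804430838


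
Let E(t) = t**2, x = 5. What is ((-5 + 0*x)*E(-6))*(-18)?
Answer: 3240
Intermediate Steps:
((-5 + 0*x)*E(-6))*(-18) = ((-5 + 0*5)*(-6)**2)*(-18) = ((-5 + 0)*36)*(-18) = -5*36*(-18) = -180*(-18) = 3240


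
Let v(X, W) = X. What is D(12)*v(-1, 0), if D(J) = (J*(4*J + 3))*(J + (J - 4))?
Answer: -12240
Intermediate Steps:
D(J) = J*(-4 + 2*J)*(3 + 4*J) (D(J) = (J*(3 + 4*J))*(J + (-4 + J)) = (J*(3 + 4*J))*(-4 + 2*J) = J*(-4 + 2*J)*(3 + 4*J))
D(12)*v(-1, 0) = (2*12*(-6 - 5*12 + 4*12²))*(-1) = (2*12*(-6 - 60 + 4*144))*(-1) = (2*12*(-6 - 60 + 576))*(-1) = (2*12*510)*(-1) = 12240*(-1) = -12240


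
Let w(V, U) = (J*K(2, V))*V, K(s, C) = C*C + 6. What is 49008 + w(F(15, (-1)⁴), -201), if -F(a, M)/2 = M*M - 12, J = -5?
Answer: -4892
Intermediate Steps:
K(s, C) = 6 + C² (K(s, C) = C² + 6 = 6 + C²)
F(a, M) = 24 - 2*M² (F(a, M) = -2*(M*M - 12) = -2*(M² - 12) = -2*(-12 + M²) = 24 - 2*M²)
w(V, U) = V*(-30 - 5*V²) (w(V, U) = (-5*(6 + V²))*V = (-30 - 5*V²)*V = V*(-30 - 5*V²))
49008 + w(F(15, (-1)⁴), -201) = 49008 - 5*(24 - 2*((-1)⁴)²)*(6 + (24 - 2*((-1)⁴)²)²) = 49008 - 5*(24 - 2*1²)*(6 + (24 - 2*1²)²) = 49008 - 5*(24 - 2*1)*(6 + (24 - 2*1)²) = 49008 - 5*(24 - 2)*(6 + (24 - 2)²) = 49008 - 5*22*(6 + 22²) = 49008 - 5*22*(6 + 484) = 49008 - 5*22*490 = 49008 - 53900 = -4892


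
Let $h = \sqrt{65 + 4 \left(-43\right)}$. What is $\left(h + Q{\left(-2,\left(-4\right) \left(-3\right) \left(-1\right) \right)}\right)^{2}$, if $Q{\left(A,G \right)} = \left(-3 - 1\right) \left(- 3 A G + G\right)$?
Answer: $\left(336 + i \sqrt{107}\right)^{2} \approx 1.1279 \cdot 10^{5} + 6951.2 i$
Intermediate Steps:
$h = i \sqrt{107}$ ($h = \sqrt{65 - 172} = \sqrt{-107} = i \sqrt{107} \approx 10.344 i$)
$Q{\left(A,G \right)} = - 4 G + 12 A G$ ($Q{\left(A,G \right)} = - 4 \left(- 3 A G + G\right) = - 4 \left(G - 3 A G\right) = - 4 G + 12 A G$)
$\left(h + Q{\left(-2,\left(-4\right) \left(-3\right) \left(-1\right) \right)}\right)^{2} = \left(i \sqrt{107} + 4 \left(-4\right) \left(-3\right) \left(-1\right) \left(-1 + 3 \left(-2\right)\right)\right)^{2} = \left(i \sqrt{107} + 4 \cdot 12 \left(-1\right) \left(-1 - 6\right)\right)^{2} = \left(i \sqrt{107} + 4 \left(-12\right) \left(-7\right)\right)^{2} = \left(i \sqrt{107} + 336\right)^{2} = \left(336 + i \sqrt{107}\right)^{2}$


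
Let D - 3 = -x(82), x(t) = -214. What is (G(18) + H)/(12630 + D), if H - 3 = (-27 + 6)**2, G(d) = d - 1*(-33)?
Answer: 495/12847 ≈ 0.038530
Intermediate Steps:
G(d) = 33 + d (G(d) = d + 33 = 33 + d)
D = 217 (D = 3 - 1*(-214) = 3 + 214 = 217)
H = 444 (H = 3 + (-27 + 6)**2 = 3 + (-21)**2 = 3 + 441 = 444)
(G(18) + H)/(12630 + D) = ((33 + 18) + 444)/(12630 + 217) = (51 + 444)/12847 = 495*(1/12847) = 495/12847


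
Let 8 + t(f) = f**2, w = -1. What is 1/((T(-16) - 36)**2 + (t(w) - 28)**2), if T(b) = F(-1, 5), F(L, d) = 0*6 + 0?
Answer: 1/2521 ≈ 0.00039667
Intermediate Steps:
F(L, d) = 0 (F(L, d) = 0 + 0 = 0)
t(f) = -8 + f**2
T(b) = 0
1/((T(-16) - 36)**2 + (t(w) - 28)**2) = 1/((0 - 36)**2 + ((-8 + (-1)**2) - 28)**2) = 1/((-36)**2 + ((-8 + 1) - 28)**2) = 1/(1296 + (-7 - 28)**2) = 1/(1296 + (-35)**2) = 1/(1296 + 1225) = 1/2521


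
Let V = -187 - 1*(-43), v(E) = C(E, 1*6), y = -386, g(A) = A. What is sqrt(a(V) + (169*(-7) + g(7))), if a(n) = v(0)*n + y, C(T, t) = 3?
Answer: I*sqrt(1994) ≈ 44.654*I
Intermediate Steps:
v(E) = 3
V = -144 (V = -187 + 43 = -144)
a(n) = -386 + 3*n (a(n) = 3*n - 386 = -386 + 3*n)
sqrt(a(V) + (169*(-7) + g(7))) = sqrt((-386 + 3*(-144)) + (169*(-7) + 7)) = sqrt((-386 - 432) + (-1183 + 7)) = sqrt(-818 - 1176) = sqrt(-1994) = I*sqrt(1994)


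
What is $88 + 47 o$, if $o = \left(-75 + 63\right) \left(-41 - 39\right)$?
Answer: $45208$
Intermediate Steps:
$o = 960$ ($o = \left(-12\right) \left(-80\right) = 960$)
$88 + 47 o = 88 + 47 \cdot 960 = 88 + 45120 = 45208$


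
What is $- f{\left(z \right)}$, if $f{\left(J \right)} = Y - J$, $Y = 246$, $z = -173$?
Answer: $-419$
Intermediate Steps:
$f{\left(J \right)} = 246 - J$
$- f{\left(z \right)} = - (246 - -173) = - (246 + 173) = \left(-1\right) 419 = -419$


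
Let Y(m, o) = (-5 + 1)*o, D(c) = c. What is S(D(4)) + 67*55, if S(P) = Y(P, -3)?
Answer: 3697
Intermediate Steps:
Y(m, o) = -4*o
S(P) = 12 (S(P) = -4*(-3) = 12)
S(D(4)) + 67*55 = 12 + 67*55 = 12 + 3685 = 3697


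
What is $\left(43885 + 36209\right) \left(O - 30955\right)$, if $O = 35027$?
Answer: $326142768$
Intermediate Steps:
$\left(43885 + 36209\right) \left(O - 30955\right) = \left(43885 + 36209\right) \left(35027 - 30955\right) = 80094 \cdot 4072 = 326142768$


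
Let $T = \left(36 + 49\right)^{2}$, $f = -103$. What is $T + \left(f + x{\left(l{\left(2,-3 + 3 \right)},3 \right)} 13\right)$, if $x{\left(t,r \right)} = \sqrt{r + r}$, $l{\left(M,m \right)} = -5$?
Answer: $7122 + 13 \sqrt{6} \approx 7153.8$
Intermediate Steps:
$x{\left(t,r \right)} = \sqrt{2} \sqrt{r}$ ($x{\left(t,r \right)} = \sqrt{2 r} = \sqrt{2} \sqrt{r}$)
$T = 7225$ ($T = 85^{2} = 7225$)
$T + \left(f + x{\left(l{\left(2,-3 + 3 \right)},3 \right)} 13\right) = 7225 - \left(103 - \sqrt{2} \sqrt{3} \cdot 13\right) = 7225 - \left(103 - \sqrt{6} \cdot 13\right) = 7225 - \left(103 - 13 \sqrt{6}\right) = 7122 + 13 \sqrt{6}$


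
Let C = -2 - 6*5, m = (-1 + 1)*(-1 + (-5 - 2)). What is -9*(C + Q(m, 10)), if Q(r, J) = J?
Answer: 198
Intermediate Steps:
m = 0 (m = 0*(-1 - 7) = 0*(-8) = 0)
C = -32 (C = -2 - 30 = -32)
-9*(C + Q(m, 10)) = -9*(-32 + 10) = -9*(-22) = 198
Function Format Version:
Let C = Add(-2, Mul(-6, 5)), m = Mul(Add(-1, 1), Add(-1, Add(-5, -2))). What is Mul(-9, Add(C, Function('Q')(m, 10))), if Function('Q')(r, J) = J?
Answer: 198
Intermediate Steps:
m = 0 (m = Mul(0, Add(-1, -7)) = Mul(0, -8) = 0)
C = -32 (C = Add(-2, -30) = -32)
Mul(-9, Add(C, Function('Q')(m, 10))) = Mul(-9, Add(-32, 10)) = Mul(-9, -22) = 198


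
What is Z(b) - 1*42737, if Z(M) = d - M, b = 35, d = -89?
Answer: -42861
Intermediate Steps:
Z(M) = -89 - M
Z(b) - 1*42737 = (-89 - 1*35) - 1*42737 = (-89 - 35) - 42737 = -124 - 42737 = -42861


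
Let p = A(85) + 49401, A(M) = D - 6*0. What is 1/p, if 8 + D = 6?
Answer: 1/49399 ≈ 2.0243e-5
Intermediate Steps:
D = -2 (D = -8 + 6 = -2)
A(M) = -2 (A(M) = -2 - 6*0 = -2 + 0 = -2)
p = 49399 (p = -2 + 49401 = 49399)
1/p = 1/49399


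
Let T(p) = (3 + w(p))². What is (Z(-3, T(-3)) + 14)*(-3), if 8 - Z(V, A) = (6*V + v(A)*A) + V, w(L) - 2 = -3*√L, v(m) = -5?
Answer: -99 + 450*I*√3 ≈ -99.0 + 779.42*I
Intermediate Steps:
w(L) = 2 - 3*√L
T(p) = (5 - 3*√p)² (T(p) = (3 + (2 - 3*√p))² = (5 - 3*√p)²)
Z(V, A) = 8 - 7*V + 5*A (Z(V, A) = 8 - ((6*V - 5*A) + V) = 8 - ((-5*A + 6*V) + V) = 8 - (-5*A + 7*V) = 8 + (-7*V + 5*A) = 8 - 7*V + 5*A)
(Z(-3, T(-3)) + 14)*(-3) = ((8 - 7*(-3) + 5*(-5 + 3*√(-3))²) + 14)*(-3) = ((8 + 21 + 5*(-5 + 3*(I*√3))²) + 14)*(-3) = ((8 + 21 + 5*(-5 + 3*I*√3)²) + 14)*(-3) = ((29 + 5*(-5 + 3*I*√3)²) + 14)*(-3) = (43 + 5*(-5 + 3*I*√3)²)*(-3) = -129 - 15*(-5 + 3*I*√3)²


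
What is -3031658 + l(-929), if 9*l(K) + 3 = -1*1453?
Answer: -27286378/9 ≈ -3.0318e+6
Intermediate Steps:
l(K) = -1456/9 (l(K) = -⅓ + (-1*1453)/9 = -⅓ + (⅑)*(-1453) = -⅓ - 1453/9 = -1456/9)
-3031658 + l(-929) = -3031658 - 1456/9 = -27286378/9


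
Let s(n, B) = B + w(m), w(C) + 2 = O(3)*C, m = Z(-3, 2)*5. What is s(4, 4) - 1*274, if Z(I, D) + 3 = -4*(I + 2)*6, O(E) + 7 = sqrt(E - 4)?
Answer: -1007 + 105*I ≈ -1007.0 + 105.0*I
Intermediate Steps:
O(E) = -7 + sqrt(-4 + E) (O(E) = -7 + sqrt(E - 4) = -7 + sqrt(-4 + E))
Z(I, D) = -51 - 24*I (Z(I, D) = -3 - 4*(I + 2)*6 = -3 - 4*(2 + I)*6 = -3 - 4*(12 + 6*I) = -3 + (-48 - 24*I) = -51 - 24*I)
m = 105 (m = (-51 - 24*(-3))*5 = (-51 + 72)*5 = 21*5 = 105)
w(C) = -2 + C*(-7 + I) (w(C) = -2 + (-7 + sqrt(-4 + 3))*C = -2 + (-7 + sqrt(-1))*C = -2 + (-7 + I)*C = -2 + C*(-7 + I))
s(n, B) = -737 + B + 105*I (s(n, B) = B + (-2 + 105*(-7 + I)) = B + (-2 + (-735 + 105*I)) = B + (-737 + 105*I) = -737 + B + 105*I)
s(4, 4) - 1*274 = (-737 + 4 + 105*I) - 1*274 = (-733 + 105*I) - 274 = -1007 + 105*I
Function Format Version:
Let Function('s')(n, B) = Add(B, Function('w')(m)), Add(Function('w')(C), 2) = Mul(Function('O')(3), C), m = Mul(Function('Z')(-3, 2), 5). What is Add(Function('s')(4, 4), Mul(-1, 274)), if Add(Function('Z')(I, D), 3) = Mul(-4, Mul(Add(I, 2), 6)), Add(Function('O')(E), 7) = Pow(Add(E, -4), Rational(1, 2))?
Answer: Add(-1007, Mul(105, I)) ≈ Add(-1007.0, Mul(105.00, I))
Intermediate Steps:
Function('O')(E) = Add(-7, Pow(Add(-4, E), Rational(1, 2))) (Function('O')(E) = Add(-7, Pow(Add(E, -4), Rational(1, 2))) = Add(-7, Pow(Add(-4, E), Rational(1, 2))))
Function('Z')(I, D) = Add(-51, Mul(-24, I)) (Function('Z')(I, D) = Add(-3, Mul(-4, Mul(Add(I, 2), 6))) = Add(-3, Mul(-4, Mul(Add(2, I), 6))) = Add(-3, Mul(-4, Add(12, Mul(6, I)))) = Add(-3, Add(-48, Mul(-24, I))) = Add(-51, Mul(-24, I)))
m = 105 (m = Mul(Add(-51, Mul(-24, -3)), 5) = Mul(Add(-51, 72), 5) = Mul(21, 5) = 105)
Function('w')(C) = Add(-2, Mul(C, Add(-7, I))) (Function('w')(C) = Add(-2, Mul(Add(-7, Pow(Add(-4, 3), Rational(1, 2))), C)) = Add(-2, Mul(Add(-7, Pow(-1, Rational(1, 2))), C)) = Add(-2, Mul(Add(-7, I), C)) = Add(-2, Mul(C, Add(-7, I))))
Function('s')(n, B) = Add(-737, B, Mul(105, I)) (Function('s')(n, B) = Add(B, Add(-2, Mul(105, Add(-7, I)))) = Add(B, Add(-2, Add(-735, Mul(105, I)))) = Add(B, Add(-737, Mul(105, I))) = Add(-737, B, Mul(105, I)))
Add(Function('s')(4, 4), Mul(-1, 274)) = Add(Add(-737, 4, Mul(105, I)), Mul(-1, 274)) = Add(Add(-733, Mul(105, I)), -274) = Add(-1007, Mul(105, I))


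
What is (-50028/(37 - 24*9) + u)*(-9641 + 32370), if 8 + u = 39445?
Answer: 161586165979/179 ≈ 9.0272e+8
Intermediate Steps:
u = 39437 (u = -8 + 39445 = 39437)
(-50028/(37 - 24*9) + u)*(-9641 + 32370) = (-50028/(37 - 24*9) + 39437)*(-9641 + 32370) = (-50028/(37 - 216) + 39437)*22729 = (-50028/(-179) + 39437)*22729 = (-50028*(-1/179) + 39437)*22729 = (50028/179 + 39437)*22729 = (7109251/179)*22729 = 161586165979/179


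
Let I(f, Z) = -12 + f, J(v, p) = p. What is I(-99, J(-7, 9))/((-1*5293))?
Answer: 111/5293 ≈ 0.020971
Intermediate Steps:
I(-99, J(-7, 9))/((-1*5293)) = (-12 - 99)/((-1*5293)) = -111/(-5293) = -111*(-1/5293) = 111/5293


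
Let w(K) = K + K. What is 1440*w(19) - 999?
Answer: 53721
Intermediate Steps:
w(K) = 2*K
1440*w(19) - 999 = 1440*(2*19) - 999 = 1440*38 - 999 = 54720 - 999 = 53721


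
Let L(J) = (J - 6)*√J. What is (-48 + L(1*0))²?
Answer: 2304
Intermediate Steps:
L(J) = √J*(-6 + J) (L(J) = (-6 + J)*√J = √J*(-6 + J))
(-48 + L(1*0))² = (-48 + √(1*0)*(-6 + 1*0))² = (-48 + √0*(-6 + 0))² = (-48 + 0*(-6))² = (-48 + 0)² = (-48)² = 2304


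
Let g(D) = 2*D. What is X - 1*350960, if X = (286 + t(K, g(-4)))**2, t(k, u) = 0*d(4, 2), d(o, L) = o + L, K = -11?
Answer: -269164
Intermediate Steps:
d(o, L) = L + o
t(k, u) = 0 (t(k, u) = 0*(2 + 4) = 0*6 = 0)
X = 81796 (X = (286 + 0)**2 = 286**2 = 81796)
X - 1*350960 = 81796 - 1*350960 = 81796 - 350960 = -269164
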